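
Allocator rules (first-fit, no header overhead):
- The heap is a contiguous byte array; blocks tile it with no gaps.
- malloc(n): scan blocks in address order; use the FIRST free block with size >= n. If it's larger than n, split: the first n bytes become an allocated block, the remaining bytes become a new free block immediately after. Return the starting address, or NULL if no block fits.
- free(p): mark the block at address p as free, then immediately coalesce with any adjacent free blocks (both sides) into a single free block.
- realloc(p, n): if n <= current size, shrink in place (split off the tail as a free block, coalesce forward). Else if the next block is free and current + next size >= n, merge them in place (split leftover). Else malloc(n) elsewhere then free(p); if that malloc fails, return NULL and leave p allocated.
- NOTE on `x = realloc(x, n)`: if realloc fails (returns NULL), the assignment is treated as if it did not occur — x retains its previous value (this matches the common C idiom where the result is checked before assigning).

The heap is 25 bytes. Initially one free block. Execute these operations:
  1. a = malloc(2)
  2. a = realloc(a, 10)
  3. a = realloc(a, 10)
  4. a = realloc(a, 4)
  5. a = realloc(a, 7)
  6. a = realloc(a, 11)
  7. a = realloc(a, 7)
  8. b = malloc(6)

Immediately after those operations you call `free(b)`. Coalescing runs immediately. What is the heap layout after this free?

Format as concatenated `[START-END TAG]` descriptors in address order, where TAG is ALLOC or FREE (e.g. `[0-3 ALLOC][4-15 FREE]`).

Answer: [0-6 ALLOC][7-24 FREE]

Derivation:
Op 1: a = malloc(2) -> a = 0; heap: [0-1 ALLOC][2-24 FREE]
Op 2: a = realloc(a, 10) -> a = 0; heap: [0-9 ALLOC][10-24 FREE]
Op 3: a = realloc(a, 10) -> a = 0; heap: [0-9 ALLOC][10-24 FREE]
Op 4: a = realloc(a, 4) -> a = 0; heap: [0-3 ALLOC][4-24 FREE]
Op 5: a = realloc(a, 7) -> a = 0; heap: [0-6 ALLOC][7-24 FREE]
Op 6: a = realloc(a, 11) -> a = 0; heap: [0-10 ALLOC][11-24 FREE]
Op 7: a = realloc(a, 7) -> a = 0; heap: [0-6 ALLOC][7-24 FREE]
Op 8: b = malloc(6) -> b = 7; heap: [0-6 ALLOC][7-12 ALLOC][13-24 FREE]
free(b): b = 7 -> block [7-12 ALLOC]; mark free, coalesce with adjacent free neighbors -> [0-6 ALLOC][7-24 FREE]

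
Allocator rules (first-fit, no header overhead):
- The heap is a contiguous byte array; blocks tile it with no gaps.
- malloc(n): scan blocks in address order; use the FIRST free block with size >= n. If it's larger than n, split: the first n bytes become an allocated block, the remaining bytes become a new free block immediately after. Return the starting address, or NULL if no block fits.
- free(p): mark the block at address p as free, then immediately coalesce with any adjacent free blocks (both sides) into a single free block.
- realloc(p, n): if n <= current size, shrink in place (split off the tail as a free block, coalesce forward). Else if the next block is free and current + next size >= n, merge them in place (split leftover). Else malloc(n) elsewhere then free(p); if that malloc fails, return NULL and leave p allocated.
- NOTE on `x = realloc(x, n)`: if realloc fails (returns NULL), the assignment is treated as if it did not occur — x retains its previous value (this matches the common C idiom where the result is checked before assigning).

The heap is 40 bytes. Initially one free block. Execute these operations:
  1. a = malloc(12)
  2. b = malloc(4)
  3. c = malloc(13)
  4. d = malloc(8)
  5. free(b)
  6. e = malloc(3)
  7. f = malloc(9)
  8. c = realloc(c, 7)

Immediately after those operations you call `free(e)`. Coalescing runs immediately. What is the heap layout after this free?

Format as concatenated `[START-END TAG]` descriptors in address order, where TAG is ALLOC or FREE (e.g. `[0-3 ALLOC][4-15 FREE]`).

Op 1: a = malloc(12) -> a = 0; heap: [0-11 ALLOC][12-39 FREE]
Op 2: b = malloc(4) -> b = 12; heap: [0-11 ALLOC][12-15 ALLOC][16-39 FREE]
Op 3: c = malloc(13) -> c = 16; heap: [0-11 ALLOC][12-15 ALLOC][16-28 ALLOC][29-39 FREE]
Op 4: d = malloc(8) -> d = 29; heap: [0-11 ALLOC][12-15 ALLOC][16-28 ALLOC][29-36 ALLOC][37-39 FREE]
Op 5: free(b) -> (freed b); heap: [0-11 ALLOC][12-15 FREE][16-28 ALLOC][29-36 ALLOC][37-39 FREE]
Op 6: e = malloc(3) -> e = 12; heap: [0-11 ALLOC][12-14 ALLOC][15-15 FREE][16-28 ALLOC][29-36 ALLOC][37-39 FREE]
Op 7: f = malloc(9) -> f = NULL; heap: [0-11 ALLOC][12-14 ALLOC][15-15 FREE][16-28 ALLOC][29-36 ALLOC][37-39 FREE]
Op 8: c = realloc(c, 7) -> c = 16; heap: [0-11 ALLOC][12-14 ALLOC][15-15 FREE][16-22 ALLOC][23-28 FREE][29-36 ALLOC][37-39 FREE]
free(e): e = 12 -> block [12-14 ALLOC]; mark free, coalesce with adjacent free neighbors -> [0-11 ALLOC][12-15 FREE][16-22 ALLOC][23-28 FREE][29-36 ALLOC][37-39 FREE]

Answer: [0-11 ALLOC][12-15 FREE][16-22 ALLOC][23-28 FREE][29-36 ALLOC][37-39 FREE]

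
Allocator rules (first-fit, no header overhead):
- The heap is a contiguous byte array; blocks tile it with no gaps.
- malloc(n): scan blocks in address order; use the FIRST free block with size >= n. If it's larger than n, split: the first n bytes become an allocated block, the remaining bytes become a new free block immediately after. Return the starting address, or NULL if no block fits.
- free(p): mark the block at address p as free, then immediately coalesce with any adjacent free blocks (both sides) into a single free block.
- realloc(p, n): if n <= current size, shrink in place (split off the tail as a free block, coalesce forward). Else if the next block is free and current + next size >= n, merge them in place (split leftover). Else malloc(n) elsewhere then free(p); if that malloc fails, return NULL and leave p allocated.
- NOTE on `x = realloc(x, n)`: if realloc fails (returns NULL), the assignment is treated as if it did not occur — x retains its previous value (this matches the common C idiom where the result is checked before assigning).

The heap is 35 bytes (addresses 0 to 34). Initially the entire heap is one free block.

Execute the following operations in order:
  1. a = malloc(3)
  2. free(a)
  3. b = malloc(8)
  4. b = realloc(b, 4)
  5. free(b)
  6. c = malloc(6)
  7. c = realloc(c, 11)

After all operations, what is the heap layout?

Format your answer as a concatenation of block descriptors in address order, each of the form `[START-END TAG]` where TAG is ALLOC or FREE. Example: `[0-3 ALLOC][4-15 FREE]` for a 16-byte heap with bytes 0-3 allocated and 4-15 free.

Op 1: a = malloc(3) -> a = 0; heap: [0-2 ALLOC][3-34 FREE]
Op 2: free(a) -> (freed a); heap: [0-34 FREE]
Op 3: b = malloc(8) -> b = 0; heap: [0-7 ALLOC][8-34 FREE]
Op 4: b = realloc(b, 4) -> b = 0; heap: [0-3 ALLOC][4-34 FREE]
Op 5: free(b) -> (freed b); heap: [0-34 FREE]
Op 6: c = malloc(6) -> c = 0; heap: [0-5 ALLOC][6-34 FREE]
Op 7: c = realloc(c, 11) -> c = 0; heap: [0-10 ALLOC][11-34 FREE]

Answer: [0-10 ALLOC][11-34 FREE]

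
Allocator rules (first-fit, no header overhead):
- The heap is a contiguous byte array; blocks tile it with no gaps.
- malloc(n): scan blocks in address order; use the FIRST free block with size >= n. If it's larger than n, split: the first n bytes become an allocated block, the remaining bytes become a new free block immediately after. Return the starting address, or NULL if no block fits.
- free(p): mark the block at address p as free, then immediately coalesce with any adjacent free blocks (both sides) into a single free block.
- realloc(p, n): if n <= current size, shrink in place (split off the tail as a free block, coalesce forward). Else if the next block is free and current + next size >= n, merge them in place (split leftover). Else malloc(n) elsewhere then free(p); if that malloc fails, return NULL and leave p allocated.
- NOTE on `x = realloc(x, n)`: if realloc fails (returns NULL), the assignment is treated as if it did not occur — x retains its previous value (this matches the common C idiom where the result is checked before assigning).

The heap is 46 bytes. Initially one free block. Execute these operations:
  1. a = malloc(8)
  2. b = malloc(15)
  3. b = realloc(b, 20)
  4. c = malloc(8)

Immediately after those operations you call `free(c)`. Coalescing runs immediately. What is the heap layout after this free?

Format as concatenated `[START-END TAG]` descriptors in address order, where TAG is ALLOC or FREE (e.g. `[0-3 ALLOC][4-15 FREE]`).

Op 1: a = malloc(8) -> a = 0; heap: [0-7 ALLOC][8-45 FREE]
Op 2: b = malloc(15) -> b = 8; heap: [0-7 ALLOC][8-22 ALLOC][23-45 FREE]
Op 3: b = realloc(b, 20) -> b = 8; heap: [0-7 ALLOC][8-27 ALLOC][28-45 FREE]
Op 4: c = malloc(8) -> c = 28; heap: [0-7 ALLOC][8-27 ALLOC][28-35 ALLOC][36-45 FREE]
free(c): c = 28 -> block [28-35 ALLOC]; mark free, coalesce with adjacent free neighbors -> [0-7 ALLOC][8-27 ALLOC][28-45 FREE]

Answer: [0-7 ALLOC][8-27 ALLOC][28-45 FREE]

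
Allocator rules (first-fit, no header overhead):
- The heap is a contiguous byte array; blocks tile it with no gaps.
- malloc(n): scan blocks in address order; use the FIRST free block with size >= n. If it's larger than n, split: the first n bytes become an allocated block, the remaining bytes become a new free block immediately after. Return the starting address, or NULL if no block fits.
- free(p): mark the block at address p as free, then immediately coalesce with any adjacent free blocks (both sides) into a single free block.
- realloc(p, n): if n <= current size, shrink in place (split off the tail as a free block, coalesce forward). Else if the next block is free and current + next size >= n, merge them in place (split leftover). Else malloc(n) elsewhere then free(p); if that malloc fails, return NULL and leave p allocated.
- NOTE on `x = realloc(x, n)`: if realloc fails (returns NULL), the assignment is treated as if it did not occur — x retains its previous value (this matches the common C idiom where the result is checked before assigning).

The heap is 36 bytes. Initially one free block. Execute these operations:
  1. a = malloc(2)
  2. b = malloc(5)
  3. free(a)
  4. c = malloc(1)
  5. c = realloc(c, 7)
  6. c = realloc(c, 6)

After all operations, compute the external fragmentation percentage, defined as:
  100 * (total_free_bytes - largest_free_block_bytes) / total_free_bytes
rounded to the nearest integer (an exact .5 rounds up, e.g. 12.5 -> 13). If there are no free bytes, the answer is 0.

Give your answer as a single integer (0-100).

Op 1: a = malloc(2) -> a = 0; heap: [0-1 ALLOC][2-35 FREE]
Op 2: b = malloc(5) -> b = 2; heap: [0-1 ALLOC][2-6 ALLOC][7-35 FREE]
Op 3: free(a) -> (freed a); heap: [0-1 FREE][2-6 ALLOC][7-35 FREE]
Op 4: c = malloc(1) -> c = 0; heap: [0-0 ALLOC][1-1 FREE][2-6 ALLOC][7-35 FREE]
Op 5: c = realloc(c, 7) -> c = 7; heap: [0-1 FREE][2-6 ALLOC][7-13 ALLOC][14-35 FREE]
Op 6: c = realloc(c, 6) -> c = 7; heap: [0-1 FREE][2-6 ALLOC][7-12 ALLOC][13-35 FREE]
Free blocks: [2 23] total_free=25 largest=23 -> 100*(25-23)/25 = 200/25 = 8

Answer: 8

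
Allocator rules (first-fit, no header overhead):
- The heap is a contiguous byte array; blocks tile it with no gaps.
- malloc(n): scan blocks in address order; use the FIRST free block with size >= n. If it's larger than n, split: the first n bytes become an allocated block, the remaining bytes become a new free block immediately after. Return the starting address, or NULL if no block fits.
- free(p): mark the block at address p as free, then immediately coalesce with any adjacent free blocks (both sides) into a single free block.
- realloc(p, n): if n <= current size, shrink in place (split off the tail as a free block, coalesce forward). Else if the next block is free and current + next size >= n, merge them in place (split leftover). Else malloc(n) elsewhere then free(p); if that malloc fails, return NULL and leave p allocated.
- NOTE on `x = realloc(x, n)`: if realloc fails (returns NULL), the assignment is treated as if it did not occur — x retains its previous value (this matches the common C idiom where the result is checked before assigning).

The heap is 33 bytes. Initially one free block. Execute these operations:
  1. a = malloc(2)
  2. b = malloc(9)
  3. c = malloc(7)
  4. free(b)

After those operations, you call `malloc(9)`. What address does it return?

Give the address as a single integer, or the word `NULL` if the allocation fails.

Answer: 2

Derivation:
Op 1: a = malloc(2) -> a = 0; heap: [0-1 ALLOC][2-32 FREE]
Op 2: b = malloc(9) -> b = 2; heap: [0-1 ALLOC][2-10 ALLOC][11-32 FREE]
Op 3: c = malloc(7) -> c = 11; heap: [0-1 ALLOC][2-10 ALLOC][11-17 ALLOC][18-32 FREE]
Op 4: free(b) -> (freed b); heap: [0-1 ALLOC][2-10 FREE][11-17 ALLOC][18-32 FREE]
malloc(9): first-fit scan over [0-1 ALLOC][2-10 FREE][11-17 ALLOC][18-32 FREE] -> 2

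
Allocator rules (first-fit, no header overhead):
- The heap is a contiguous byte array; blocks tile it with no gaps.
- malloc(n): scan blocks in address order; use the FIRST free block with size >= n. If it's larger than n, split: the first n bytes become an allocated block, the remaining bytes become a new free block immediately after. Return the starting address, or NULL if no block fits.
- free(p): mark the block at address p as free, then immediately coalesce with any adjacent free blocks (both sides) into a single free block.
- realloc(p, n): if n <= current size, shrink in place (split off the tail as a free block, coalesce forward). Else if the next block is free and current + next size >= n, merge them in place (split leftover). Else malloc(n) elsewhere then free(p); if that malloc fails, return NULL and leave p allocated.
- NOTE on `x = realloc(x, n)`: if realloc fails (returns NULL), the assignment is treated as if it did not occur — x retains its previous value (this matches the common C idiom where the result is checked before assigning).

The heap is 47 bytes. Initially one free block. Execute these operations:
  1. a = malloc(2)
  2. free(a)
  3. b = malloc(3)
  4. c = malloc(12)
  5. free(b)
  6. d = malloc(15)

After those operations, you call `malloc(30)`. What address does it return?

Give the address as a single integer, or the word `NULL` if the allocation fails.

Op 1: a = malloc(2) -> a = 0; heap: [0-1 ALLOC][2-46 FREE]
Op 2: free(a) -> (freed a); heap: [0-46 FREE]
Op 3: b = malloc(3) -> b = 0; heap: [0-2 ALLOC][3-46 FREE]
Op 4: c = malloc(12) -> c = 3; heap: [0-2 ALLOC][3-14 ALLOC][15-46 FREE]
Op 5: free(b) -> (freed b); heap: [0-2 FREE][3-14 ALLOC][15-46 FREE]
Op 6: d = malloc(15) -> d = 15; heap: [0-2 FREE][3-14 ALLOC][15-29 ALLOC][30-46 FREE]
malloc(30): first-fit scan over [0-2 FREE][3-14 ALLOC][15-29 ALLOC][30-46 FREE] -> NULL

Answer: NULL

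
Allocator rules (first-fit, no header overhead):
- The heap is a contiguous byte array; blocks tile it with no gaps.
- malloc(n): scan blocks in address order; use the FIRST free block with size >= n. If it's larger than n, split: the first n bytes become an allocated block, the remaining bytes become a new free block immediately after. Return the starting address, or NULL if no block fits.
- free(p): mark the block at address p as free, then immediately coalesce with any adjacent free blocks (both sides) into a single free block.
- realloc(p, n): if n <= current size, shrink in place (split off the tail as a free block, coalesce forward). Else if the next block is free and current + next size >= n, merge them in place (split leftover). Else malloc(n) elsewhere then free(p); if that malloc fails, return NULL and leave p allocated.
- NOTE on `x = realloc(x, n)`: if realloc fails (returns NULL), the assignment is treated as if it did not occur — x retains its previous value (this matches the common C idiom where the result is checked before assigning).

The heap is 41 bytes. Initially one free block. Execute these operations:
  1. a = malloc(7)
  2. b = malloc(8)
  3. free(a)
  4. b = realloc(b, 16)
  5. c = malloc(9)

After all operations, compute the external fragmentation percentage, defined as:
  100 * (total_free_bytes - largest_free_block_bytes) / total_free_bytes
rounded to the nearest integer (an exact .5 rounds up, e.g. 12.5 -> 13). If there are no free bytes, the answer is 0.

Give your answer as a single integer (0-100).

Answer: 44

Derivation:
Op 1: a = malloc(7) -> a = 0; heap: [0-6 ALLOC][7-40 FREE]
Op 2: b = malloc(8) -> b = 7; heap: [0-6 ALLOC][7-14 ALLOC][15-40 FREE]
Op 3: free(a) -> (freed a); heap: [0-6 FREE][7-14 ALLOC][15-40 FREE]
Op 4: b = realloc(b, 16) -> b = 7; heap: [0-6 FREE][7-22 ALLOC][23-40 FREE]
Op 5: c = malloc(9) -> c = 23; heap: [0-6 FREE][7-22 ALLOC][23-31 ALLOC][32-40 FREE]
Free blocks: [7 9] total_free=16 largest=9 -> 100*(16-9)/16 = 700/16 = 43.75 -> rounds to 44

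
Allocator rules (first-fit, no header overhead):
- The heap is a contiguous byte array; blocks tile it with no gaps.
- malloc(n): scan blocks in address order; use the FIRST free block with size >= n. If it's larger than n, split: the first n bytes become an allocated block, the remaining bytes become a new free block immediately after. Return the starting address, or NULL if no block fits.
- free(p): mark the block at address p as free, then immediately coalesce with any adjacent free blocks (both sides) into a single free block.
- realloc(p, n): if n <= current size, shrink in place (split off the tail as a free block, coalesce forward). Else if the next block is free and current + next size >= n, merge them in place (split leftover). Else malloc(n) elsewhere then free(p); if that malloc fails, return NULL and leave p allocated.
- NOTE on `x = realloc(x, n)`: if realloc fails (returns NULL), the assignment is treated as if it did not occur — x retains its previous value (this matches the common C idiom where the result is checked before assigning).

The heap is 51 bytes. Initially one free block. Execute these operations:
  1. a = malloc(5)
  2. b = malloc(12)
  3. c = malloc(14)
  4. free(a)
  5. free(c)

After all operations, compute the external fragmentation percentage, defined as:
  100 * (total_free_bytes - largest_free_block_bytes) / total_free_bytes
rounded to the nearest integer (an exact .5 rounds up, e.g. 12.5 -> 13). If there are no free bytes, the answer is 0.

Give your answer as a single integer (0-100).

Op 1: a = malloc(5) -> a = 0; heap: [0-4 ALLOC][5-50 FREE]
Op 2: b = malloc(12) -> b = 5; heap: [0-4 ALLOC][5-16 ALLOC][17-50 FREE]
Op 3: c = malloc(14) -> c = 17; heap: [0-4 ALLOC][5-16 ALLOC][17-30 ALLOC][31-50 FREE]
Op 4: free(a) -> (freed a); heap: [0-4 FREE][5-16 ALLOC][17-30 ALLOC][31-50 FREE]
Op 5: free(c) -> (freed c); heap: [0-4 FREE][5-16 ALLOC][17-50 FREE]
Free blocks: [5 34] total_free=39 largest=34 -> 100*(39-34)/39 = 500/39 ≈ 12.821 -> rounds to 13

Answer: 13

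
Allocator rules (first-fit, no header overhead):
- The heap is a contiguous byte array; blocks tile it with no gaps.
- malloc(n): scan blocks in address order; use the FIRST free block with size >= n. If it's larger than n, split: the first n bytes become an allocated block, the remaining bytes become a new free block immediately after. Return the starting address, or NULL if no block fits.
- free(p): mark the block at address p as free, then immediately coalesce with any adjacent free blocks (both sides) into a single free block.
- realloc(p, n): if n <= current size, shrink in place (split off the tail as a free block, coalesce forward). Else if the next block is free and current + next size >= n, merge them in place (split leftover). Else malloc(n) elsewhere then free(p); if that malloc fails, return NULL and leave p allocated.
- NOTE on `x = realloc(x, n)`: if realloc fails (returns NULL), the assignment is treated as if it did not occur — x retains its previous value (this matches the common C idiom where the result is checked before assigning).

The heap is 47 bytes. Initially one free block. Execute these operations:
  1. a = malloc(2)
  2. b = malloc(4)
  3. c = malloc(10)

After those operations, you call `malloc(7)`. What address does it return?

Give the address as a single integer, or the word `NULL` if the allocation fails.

Answer: 16

Derivation:
Op 1: a = malloc(2) -> a = 0; heap: [0-1 ALLOC][2-46 FREE]
Op 2: b = malloc(4) -> b = 2; heap: [0-1 ALLOC][2-5 ALLOC][6-46 FREE]
Op 3: c = malloc(10) -> c = 6; heap: [0-1 ALLOC][2-5 ALLOC][6-15 ALLOC][16-46 FREE]
malloc(7): first-fit scan over [0-1 ALLOC][2-5 ALLOC][6-15 ALLOC][16-46 FREE] -> 16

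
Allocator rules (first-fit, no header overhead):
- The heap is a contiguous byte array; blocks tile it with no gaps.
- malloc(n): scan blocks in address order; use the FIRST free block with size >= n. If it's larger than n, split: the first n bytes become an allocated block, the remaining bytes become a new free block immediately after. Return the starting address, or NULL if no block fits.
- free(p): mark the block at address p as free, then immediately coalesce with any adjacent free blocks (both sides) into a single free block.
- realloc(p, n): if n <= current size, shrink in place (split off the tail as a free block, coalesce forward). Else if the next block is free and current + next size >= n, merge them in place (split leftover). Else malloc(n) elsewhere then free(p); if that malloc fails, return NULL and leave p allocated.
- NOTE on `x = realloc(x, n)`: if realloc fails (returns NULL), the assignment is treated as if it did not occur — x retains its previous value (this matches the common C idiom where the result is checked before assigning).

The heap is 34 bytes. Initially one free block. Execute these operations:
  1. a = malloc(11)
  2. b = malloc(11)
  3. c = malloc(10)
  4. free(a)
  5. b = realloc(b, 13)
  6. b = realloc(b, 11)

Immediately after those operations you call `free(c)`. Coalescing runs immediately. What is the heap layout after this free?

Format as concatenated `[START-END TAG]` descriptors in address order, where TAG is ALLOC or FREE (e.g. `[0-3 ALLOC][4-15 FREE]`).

Answer: [0-10 FREE][11-21 ALLOC][22-33 FREE]

Derivation:
Op 1: a = malloc(11) -> a = 0; heap: [0-10 ALLOC][11-33 FREE]
Op 2: b = malloc(11) -> b = 11; heap: [0-10 ALLOC][11-21 ALLOC][22-33 FREE]
Op 3: c = malloc(10) -> c = 22; heap: [0-10 ALLOC][11-21 ALLOC][22-31 ALLOC][32-33 FREE]
Op 4: free(a) -> (freed a); heap: [0-10 FREE][11-21 ALLOC][22-31 ALLOC][32-33 FREE]
Op 5: b = realloc(b, 13) -> NULL (b unchanged); heap: [0-10 FREE][11-21 ALLOC][22-31 ALLOC][32-33 FREE]
Op 6: b = realloc(b, 11) -> b = 11; heap: [0-10 FREE][11-21 ALLOC][22-31 ALLOC][32-33 FREE]
free(c): c = 22 -> block [22-31 ALLOC]; mark free, coalesce with adjacent free neighbors -> [0-10 FREE][11-21 ALLOC][22-33 FREE]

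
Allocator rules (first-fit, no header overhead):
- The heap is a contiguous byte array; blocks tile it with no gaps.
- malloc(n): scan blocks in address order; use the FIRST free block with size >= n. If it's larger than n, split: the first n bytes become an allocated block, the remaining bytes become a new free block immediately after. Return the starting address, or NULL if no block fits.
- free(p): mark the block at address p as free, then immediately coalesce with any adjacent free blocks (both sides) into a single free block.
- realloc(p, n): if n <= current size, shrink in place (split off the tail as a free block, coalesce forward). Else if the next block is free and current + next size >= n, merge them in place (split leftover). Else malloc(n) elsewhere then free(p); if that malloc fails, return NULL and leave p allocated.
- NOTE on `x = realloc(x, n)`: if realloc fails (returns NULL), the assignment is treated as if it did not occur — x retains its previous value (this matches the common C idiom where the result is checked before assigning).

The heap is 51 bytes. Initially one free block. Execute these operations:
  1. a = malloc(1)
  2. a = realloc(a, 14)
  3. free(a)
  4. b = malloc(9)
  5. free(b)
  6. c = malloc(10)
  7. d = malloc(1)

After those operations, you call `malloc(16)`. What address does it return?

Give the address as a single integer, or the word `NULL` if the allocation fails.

Op 1: a = malloc(1) -> a = 0; heap: [0-0 ALLOC][1-50 FREE]
Op 2: a = realloc(a, 14) -> a = 0; heap: [0-13 ALLOC][14-50 FREE]
Op 3: free(a) -> (freed a); heap: [0-50 FREE]
Op 4: b = malloc(9) -> b = 0; heap: [0-8 ALLOC][9-50 FREE]
Op 5: free(b) -> (freed b); heap: [0-50 FREE]
Op 6: c = malloc(10) -> c = 0; heap: [0-9 ALLOC][10-50 FREE]
Op 7: d = malloc(1) -> d = 10; heap: [0-9 ALLOC][10-10 ALLOC][11-50 FREE]
malloc(16): first-fit scan over [0-9 ALLOC][10-10 ALLOC][11-50 FREE] -> 11

Answer: 11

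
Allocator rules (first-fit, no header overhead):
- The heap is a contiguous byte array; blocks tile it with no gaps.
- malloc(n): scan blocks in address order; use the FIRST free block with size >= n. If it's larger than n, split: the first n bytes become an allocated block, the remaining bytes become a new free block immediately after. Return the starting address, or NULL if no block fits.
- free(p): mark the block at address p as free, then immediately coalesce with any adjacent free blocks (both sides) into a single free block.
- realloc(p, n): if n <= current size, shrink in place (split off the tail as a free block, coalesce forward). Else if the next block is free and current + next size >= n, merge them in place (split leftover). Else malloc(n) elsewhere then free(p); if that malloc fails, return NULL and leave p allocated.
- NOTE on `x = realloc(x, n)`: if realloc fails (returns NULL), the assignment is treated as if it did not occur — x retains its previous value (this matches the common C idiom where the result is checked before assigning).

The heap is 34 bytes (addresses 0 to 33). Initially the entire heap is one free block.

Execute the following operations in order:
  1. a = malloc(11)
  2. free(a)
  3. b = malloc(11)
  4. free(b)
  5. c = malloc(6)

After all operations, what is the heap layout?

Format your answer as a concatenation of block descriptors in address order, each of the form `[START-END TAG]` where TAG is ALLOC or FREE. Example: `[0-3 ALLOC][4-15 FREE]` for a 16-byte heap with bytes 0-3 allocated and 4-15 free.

Op 1: a = malloc(11) -> a = 0; heap: [0-10 ALLOC][11-33 FREE]
Op 2: free(a) -> (freed a); heap: [0-33 FREE]
Op 3: b = malloc(11) -> b = 0; heap: [0-10 ALLOC][11-33 FREE]
Op 4: free(b) -> (freed b); heap: [0-33 FREE]
Op 5: c = malloc(6) -> c = 0; heap: [0-5 ALLOC][6-33 FREE]

Answer: [0-5 ALLOC][6-33 FREE]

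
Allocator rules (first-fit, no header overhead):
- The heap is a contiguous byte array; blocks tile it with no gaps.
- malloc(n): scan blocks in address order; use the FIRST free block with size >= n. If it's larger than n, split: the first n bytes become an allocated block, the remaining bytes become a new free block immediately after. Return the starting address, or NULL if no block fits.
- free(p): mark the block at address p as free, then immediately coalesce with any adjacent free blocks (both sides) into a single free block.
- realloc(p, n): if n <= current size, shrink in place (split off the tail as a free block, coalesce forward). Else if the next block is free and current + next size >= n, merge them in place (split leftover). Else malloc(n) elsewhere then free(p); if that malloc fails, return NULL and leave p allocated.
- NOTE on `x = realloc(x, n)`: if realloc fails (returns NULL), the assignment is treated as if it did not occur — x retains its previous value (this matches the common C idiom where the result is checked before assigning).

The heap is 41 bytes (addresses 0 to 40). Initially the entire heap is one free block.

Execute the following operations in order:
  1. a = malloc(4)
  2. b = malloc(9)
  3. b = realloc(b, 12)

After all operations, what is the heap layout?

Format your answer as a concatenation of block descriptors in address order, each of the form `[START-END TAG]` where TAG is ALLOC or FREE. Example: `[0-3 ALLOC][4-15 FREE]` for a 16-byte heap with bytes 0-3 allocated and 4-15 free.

Op 1: a = malloc(4) -> a = 0; heap: [0-3 ALLOC][4-40 FREE]
Op 2: b = malloc(9) -> b = 4; heap: [0-3 ALLOC][4-12 ALLOC][13-40 FREE]
Op 3: b = realloc(b, 12) -> b = 4; heap: [0-3 ALLOC][4-15 ALLOC][16-40 FREE]

Answer: [0-3 ALLOC][4-15 ALLOC][16-40 FREE]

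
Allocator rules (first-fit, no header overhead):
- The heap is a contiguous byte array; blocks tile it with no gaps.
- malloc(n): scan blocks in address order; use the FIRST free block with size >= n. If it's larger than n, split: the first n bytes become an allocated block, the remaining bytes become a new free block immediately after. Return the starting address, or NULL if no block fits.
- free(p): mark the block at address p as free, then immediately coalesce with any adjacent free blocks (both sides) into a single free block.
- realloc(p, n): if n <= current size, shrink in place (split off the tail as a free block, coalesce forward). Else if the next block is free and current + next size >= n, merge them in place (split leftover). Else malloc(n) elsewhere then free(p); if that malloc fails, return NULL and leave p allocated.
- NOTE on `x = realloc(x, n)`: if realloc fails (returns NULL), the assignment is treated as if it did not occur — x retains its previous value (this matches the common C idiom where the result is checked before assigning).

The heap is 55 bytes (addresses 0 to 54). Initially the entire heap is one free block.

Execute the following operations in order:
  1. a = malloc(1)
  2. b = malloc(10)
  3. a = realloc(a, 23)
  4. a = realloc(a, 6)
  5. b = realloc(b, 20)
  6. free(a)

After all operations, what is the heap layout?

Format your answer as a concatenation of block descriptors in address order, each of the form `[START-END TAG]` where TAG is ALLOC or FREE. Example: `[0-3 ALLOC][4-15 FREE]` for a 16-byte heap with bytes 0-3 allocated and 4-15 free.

Op 1: a = malloc(1) -> a = 0; heap: [0-0 ALLOC][1-54 FREE]
Op 2: b = malloc(10) -> b = 1; heap: [0-0 ALLOC][1-10 ALLOC][11-54 FREE]
Op 3: a = realloc(a, 23) -> a = 11; heap: [0-0 FREE][1-10 ALLOC][11-33 ALLOC][34-54 FREE]
Op 4: a = realloc(a, 6) -> a = 11; heap: [0-0 FREE][1-10 ALLOC][11-16 ALLOC][17-54 FREE]
Op 5: b = realloc(b, 20) -> b = 17; heap: [0-10 FREE][11-16 ALLOC][17-36 ALLOC][37-54 FREE]
Op 6: free(a) -> (freed a); heap: [0-16 FREE][17-36 ALLOC][37-54 FREE]

Answer: [0-16 FREE][17-36 ALLOC][37-54 FREE]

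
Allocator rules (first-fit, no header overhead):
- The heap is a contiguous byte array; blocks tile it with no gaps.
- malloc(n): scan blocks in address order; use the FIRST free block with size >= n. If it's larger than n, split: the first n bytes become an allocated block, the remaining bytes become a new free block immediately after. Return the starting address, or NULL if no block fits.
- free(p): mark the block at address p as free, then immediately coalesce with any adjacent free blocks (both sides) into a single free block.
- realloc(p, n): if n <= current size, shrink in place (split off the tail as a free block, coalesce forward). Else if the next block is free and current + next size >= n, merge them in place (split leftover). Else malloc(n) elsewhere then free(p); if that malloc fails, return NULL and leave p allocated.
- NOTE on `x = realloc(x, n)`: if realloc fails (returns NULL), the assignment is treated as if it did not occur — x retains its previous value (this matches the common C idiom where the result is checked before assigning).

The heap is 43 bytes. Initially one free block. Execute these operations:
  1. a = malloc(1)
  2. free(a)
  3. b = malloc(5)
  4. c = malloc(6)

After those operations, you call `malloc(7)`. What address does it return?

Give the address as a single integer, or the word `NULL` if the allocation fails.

Op 1: a = malloc(1) -> a = 0; heap: [0-0 ALLOC][1-42 FREE]
Op 2: free(a) -> (freed a); heap: [0-42 FREE]
Op 3: b = malloc(5) -> b = 0; heap: [0-4 ALLOC][5-42 FREE]
Op 4: c = malloc(6) -> c = 5; heap: [0-4 ALLOC][5-10 ALLOC][11-42 FREE]
malloc(7): first-fit scan over [0-4 ALLOC][5-10 ALLOC][11-42 FREE] -> 11

Answer: 11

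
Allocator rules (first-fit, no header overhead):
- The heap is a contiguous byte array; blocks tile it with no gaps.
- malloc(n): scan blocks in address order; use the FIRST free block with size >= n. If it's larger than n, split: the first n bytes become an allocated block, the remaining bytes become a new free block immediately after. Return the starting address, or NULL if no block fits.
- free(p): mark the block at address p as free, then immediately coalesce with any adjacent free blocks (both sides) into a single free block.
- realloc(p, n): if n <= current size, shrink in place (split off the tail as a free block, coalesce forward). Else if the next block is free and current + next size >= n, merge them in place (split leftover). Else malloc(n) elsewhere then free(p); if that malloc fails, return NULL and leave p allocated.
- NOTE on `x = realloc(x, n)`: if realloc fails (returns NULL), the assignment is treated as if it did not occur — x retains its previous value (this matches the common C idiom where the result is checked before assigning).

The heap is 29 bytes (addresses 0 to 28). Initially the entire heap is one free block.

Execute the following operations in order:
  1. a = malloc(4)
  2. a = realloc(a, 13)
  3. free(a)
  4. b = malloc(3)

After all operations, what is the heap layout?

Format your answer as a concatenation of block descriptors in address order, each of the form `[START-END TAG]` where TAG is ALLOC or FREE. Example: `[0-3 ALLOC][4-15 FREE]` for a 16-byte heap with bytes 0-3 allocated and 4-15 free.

Answer: [0-2 ALLOC][3-28 FREE]

Derivation:
Op 1: a = malloc(4) -> a = 0; heap: [0-3 ALLOC][4-28 FREE]
Op 2: a = realloc(a, 13) -> a = 0; heap: [0-12 ALLOC][13-28 FREE]
Op 3: free(a) -> (freed a); heap: [0-28 FREE]
Op 4: b = malloc(3) -> b = 0; heap: [0-2 ALLOC][3-28 FREE]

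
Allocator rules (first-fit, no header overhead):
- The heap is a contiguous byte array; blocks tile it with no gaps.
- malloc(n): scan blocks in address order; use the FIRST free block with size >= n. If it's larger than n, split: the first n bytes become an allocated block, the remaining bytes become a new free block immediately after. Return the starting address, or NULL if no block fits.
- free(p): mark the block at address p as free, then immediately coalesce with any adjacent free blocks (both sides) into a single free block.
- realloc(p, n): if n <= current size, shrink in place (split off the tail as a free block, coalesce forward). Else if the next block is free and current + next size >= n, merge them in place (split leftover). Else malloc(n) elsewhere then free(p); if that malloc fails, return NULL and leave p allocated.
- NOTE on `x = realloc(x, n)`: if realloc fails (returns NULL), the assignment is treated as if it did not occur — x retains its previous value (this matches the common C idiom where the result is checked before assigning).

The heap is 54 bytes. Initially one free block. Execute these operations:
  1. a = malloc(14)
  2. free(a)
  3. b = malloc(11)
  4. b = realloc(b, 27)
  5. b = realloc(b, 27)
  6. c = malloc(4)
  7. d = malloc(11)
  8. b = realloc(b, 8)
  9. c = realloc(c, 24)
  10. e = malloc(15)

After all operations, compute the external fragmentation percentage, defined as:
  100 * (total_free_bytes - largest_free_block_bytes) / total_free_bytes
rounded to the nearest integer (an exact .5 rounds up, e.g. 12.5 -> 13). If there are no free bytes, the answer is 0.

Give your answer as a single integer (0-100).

Op 1: a = malloc(14) -> a = 0; heap: [0-13 ALLOC][14-53 FREE]
Op 2: free(a) -> (freed a); heap: [0-53 FREE]
Op 3: b = malloc(11) -> b = 0; heap: [0-10 ALLOC][11-53 FREE]
Op 4: b = realloc(b, 27) -> b = 0; heap: [0-26 ALLOC][27-53 FREE]
Op 5: b = realloc(b, 27) -> b = 0; heap: [0-26 ALLOC][27-53 FREE]
Op 6: c = malloc(4) -> c = 27; heap: [0-26 ALLOC][27-30 ALLOC][31-53 FREE]
Op 7: d = malloc(11) -> d = 31; heap: [0-26 ALLOC][27-30 ALLOC][31-41 ALLOC][42-53 FREE]
Op 8: b = realloc(b, 8) -> b = 0; heap: [0-7 ALLOC][8-26 FREE][27-30 ALLOC][31-41 ALLOC][42-53 FREE]
Op 9: c = realloc(c, 24) -> NULL (c unchanged); heap: [0-7 ALLOC][8-26 FREE][27-30 ALLOC][31-41 ALLOC][42-53 FREE]
Op 10: e = malloc(15) -> e = 8; heap: [0-7 ALLOC][8-22 ALLOC][23-26 FREE][27-30 ALLOC][31-41 ALLOC][42-53 FREE]
Free blocks: [4 12] total_free=16 largest=12 -> 100*(16-12)/16 = 400/16 = 25

Answer: 25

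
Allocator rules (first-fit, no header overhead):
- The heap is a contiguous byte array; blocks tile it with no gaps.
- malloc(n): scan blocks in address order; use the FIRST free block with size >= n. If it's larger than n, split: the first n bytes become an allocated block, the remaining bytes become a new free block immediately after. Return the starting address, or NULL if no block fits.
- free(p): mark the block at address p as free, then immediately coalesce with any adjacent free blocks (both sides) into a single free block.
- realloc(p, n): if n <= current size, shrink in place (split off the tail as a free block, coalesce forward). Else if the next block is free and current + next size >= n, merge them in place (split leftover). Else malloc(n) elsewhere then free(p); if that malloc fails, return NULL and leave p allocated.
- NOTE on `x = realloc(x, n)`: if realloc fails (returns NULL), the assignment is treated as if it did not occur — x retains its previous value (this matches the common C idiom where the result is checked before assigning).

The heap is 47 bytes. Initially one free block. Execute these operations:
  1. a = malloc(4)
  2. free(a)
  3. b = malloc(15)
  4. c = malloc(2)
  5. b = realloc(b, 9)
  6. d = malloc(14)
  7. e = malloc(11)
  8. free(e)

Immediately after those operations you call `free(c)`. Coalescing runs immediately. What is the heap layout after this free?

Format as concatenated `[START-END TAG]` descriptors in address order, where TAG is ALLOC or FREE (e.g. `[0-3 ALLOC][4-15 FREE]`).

Answer: [0-8 ALLOC][9-16 FREE][17-30 ALLOC][31-46 FREE]

Derivation:
Op 1: a = malloc(4) -> a = 0; heap: [0-3 ALLOC][4-46 FREE]
Op 2: free(a) -> (freed a); heap: [0-46 FREE]
Op 3: b = malloc(15) -> b = 0; heap: [0-14 ALLOC][15-46 FREE]
Op 4: c = malloc(2) -> c = 15; heap: [0-14 ALLOC][15-16 ALLOC][17-46 FREE]
Op 5: b = realloc(b, 9) -> b = 0; heap: [0-8 ALLOC][9-14 FREE][15-16 ALLOC][17-46 FREE]
Op 6: d = malloc(14) -> d = 17; heap: [0-8 ALLOC][9-14 FREE][15-16 ALLOC][17-30 ALLOC][31-46 FREE]
Op 7: e = malloc(11) -> e = 31; heap: [0-8 ALLOC][9-14 FREE][15-16 ALLOC][17-30 ALLOC][31-41 ALLOC][42-46 FREE]
Op 8: free(e) -> (freed e); heap: [0-8 ALLOC][9-14 FREE][15-16 ALLOC][17-30 ALLOC][31-46 FREE]
free(c): c = 15 -> block [15-16 ALLOC]; mark free, coalesce with adjacent free neighbors -> [0-8 ALLOC][9-16 FREE][17-30 ALLOC][31-46 FREE]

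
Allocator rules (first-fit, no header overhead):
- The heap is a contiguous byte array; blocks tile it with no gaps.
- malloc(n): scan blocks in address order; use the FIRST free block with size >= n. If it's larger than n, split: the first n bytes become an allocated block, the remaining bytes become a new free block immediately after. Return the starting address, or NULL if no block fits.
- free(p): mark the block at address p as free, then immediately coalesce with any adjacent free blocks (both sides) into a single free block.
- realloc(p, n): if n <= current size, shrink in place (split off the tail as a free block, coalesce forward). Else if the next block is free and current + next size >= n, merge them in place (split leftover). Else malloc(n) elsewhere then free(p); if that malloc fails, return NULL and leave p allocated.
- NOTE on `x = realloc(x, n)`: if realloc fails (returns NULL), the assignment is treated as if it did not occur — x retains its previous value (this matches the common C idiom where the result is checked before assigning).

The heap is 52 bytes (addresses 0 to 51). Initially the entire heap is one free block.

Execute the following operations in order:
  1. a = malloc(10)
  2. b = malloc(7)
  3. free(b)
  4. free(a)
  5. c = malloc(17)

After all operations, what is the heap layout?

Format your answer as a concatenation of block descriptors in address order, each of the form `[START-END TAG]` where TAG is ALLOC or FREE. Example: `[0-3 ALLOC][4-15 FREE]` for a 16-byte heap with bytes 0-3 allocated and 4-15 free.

Op 1: a = malloc(10) -> a = 0; heap: [0-9 ALLOC][10-51 FREE]
Op 2: b = malloc(7) -> b = 10; heap: [0-9 ALLOC][10-16 ALLOC][17-51 FREE]
Op 3: free(b) -> (freed b); heap: [0-9 ALLOC][10-51 FREE]
Op 4: free(a) -> (freed a); heap: [0-51 FREE]
Op 5: c = malloc(17) -> c = 0; heap: [0-16 ALLOC][17-51 FREE]

Answer: [0-16 ALLOC][17-51 FREE]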